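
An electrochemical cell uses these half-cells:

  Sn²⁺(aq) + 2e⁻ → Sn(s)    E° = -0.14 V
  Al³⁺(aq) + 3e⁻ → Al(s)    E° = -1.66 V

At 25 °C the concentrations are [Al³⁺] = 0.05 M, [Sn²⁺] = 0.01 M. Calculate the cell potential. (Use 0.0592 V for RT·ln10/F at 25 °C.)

The Sn²⁺/Sn couple has the higher reduction potential and acts as the cathode, so E°_cell = -0.14 − (-1.66) = 1.52 V.
Balancing electrons gives n = 6; the reaction quotient is Q = [Al³⁺]^2/[Sn²⁺]^3 = 2500.
At 25 °C, E = E° − (0.0592/n) log Q = 1.52 − (0.0592/6)(3.398) = 1.520 − 0.034 = 1.486 V.

1.49 V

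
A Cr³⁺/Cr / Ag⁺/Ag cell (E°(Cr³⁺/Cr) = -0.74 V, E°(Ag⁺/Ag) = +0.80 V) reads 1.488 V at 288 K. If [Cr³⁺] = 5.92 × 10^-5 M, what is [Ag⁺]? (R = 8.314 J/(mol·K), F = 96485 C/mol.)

From the Nernst equation, ln Q = nF(E° − E)/RT = 3×96485×(1.54 − 1.488)/(8.314×288) = 6.286, so Q = 537.
With Q = [Cr³⁺]/[Ag⁺]^3 and the known concentrations, [Ag⁺]^3 in the denominator gives [Ag⁺] = 0.0048 M.

0.0048 M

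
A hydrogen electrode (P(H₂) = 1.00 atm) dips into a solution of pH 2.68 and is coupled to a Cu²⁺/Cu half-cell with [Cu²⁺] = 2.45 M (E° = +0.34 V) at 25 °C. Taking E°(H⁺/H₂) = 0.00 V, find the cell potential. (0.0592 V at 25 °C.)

The Cu²⁺/Cu couple is the cathode, so E°_cell = 0.34 V; n = 2.
[H⁺] = 10^(−2.68) = 0.0021 M, and Q = [H⁺]^2 / ([Cu²⁺]·P(H₂)) = 1.78 × 10^-6.
E = E° − (0.0592/2) log Q = 0.34 − (0.0592/2)(-5.749) = 0.510 V.

0.51 V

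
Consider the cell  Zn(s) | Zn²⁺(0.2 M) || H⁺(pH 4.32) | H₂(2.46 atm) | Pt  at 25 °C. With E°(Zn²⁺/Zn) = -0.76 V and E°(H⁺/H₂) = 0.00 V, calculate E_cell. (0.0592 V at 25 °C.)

0.51 V

The hydrogen couple is the cathode, so E°_cell = 0.76 V; n = 2.
[H⁺] = 10^(−4.32) = 4.8 × 10^-5 M, and Q = [Zn²⁺]·P(H₂) / [H⁺]^2 = 2.15 × 10^8.
E = E° − (0.0592/2) log Q = 0.76 − (0.0592/2)(8.332) = 0.513 V.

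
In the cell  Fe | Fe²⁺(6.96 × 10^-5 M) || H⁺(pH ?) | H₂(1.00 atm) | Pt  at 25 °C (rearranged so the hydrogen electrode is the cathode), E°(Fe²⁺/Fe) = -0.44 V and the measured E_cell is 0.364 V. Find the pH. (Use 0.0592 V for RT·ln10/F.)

E°_cell = 0.44 V and n = 2.
log Q = n(E° − E)/0.0592 = 2×(0.44 − 0.364)/0.0592 = 2.568.
With Q = [Fe²⁺]·P(H₂) / [H⁺]^2, solving for [H⁺] gives log[H⁺] = -3.362, so pH = 3.36.

pH = 3.36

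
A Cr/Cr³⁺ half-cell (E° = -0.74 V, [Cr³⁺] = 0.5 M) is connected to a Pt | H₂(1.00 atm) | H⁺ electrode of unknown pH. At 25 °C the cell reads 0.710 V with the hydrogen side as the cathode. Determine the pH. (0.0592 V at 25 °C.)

pH = 0.61

E°_cell = 0.74 V and n = 6.
log Q = n(E° − E)/0.0592 = 6×(0.74 − 0.710)/0.0592 = 3.041.
With Q = [Cr³⁺]^2·P(H₂)^3 / [H⁺]^6, solving for [H⁺] gives log[H⁺] = -0.607, so pH = 0.61.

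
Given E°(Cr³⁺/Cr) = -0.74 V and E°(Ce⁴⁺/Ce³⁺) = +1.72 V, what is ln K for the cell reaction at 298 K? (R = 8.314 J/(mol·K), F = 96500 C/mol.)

E°_cell = +1.72 − (-0.74) = 2.46 V, with n = 3 electrons transferred.
At equilibrium E = 0, so the Nernst equation gives ln K = nFE°/RT = (3)(96500)(2.46)/((8.314)(298)) = 287.45.

ln K = 287.4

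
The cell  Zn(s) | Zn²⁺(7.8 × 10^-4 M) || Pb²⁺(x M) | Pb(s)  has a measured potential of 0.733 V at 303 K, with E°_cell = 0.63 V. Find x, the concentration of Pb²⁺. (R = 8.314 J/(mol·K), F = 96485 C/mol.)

2.1 M

From the Nernst equation, ln Q = nF(E° − E)/RT = 2×96485×(0.63 − 0.733)/(8.314×303) = -7.890, so Q = 3.74 × 10^-4.
With Q = [Zn²⁺]/[Pb²⁺] and the known concentrations, [Pb²⁺] in the denominator gives [Pb²⁺] = 2.1 M.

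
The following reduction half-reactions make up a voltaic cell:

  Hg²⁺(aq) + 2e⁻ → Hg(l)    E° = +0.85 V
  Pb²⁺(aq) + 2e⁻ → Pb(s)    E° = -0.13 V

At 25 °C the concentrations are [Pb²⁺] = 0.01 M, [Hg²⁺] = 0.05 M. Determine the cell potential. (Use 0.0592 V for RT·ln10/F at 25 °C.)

1.00 V

The Hg²⁺/Hg couple has the higher reduction potential and acts as the cathode, so E°_cell = +0.85 − (-0.13) = 0.98 V.
Balancing electrons gives n = 2; the reaction quotient is Q = [Pb²⁺]/[Hg²⁺] = 0.200.
At 25 °C, E = E° − (0.0592/n) log Q = 0.98 − (0.0592/2)(-0.699) = 0.980 + 0.021 = 1.001 V.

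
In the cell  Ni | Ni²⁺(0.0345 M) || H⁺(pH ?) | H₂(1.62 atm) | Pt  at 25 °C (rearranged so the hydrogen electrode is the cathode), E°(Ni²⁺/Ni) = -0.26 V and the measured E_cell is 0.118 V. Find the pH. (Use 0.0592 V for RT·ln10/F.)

pH = 3.02

E°_cell = 0.26 V and n = 2.
log Q = n(E° − E)/0.0592 = 2×(0.26 − 0.118)/0.0592 = 4.797.
With Q = [Ni²⁺]·P(H₂) / [H⁺]^2, solving for [H⁺] gives log[H⁺] = -3.025, so pH = 3.02.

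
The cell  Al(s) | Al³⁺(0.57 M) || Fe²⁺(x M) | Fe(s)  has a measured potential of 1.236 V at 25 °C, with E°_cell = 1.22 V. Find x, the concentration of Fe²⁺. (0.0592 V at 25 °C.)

From the Nernst equation, log Q = n(E° − E)/0.0592 = 6(1.22 − 1.236)/0.0592 = -1.622, so Q = 0.0239.
With Q = [Al³⁺]^2/[Fe²⁺]^3 and the known concentrations, [Fe²⁺]^3 in the denominator gives [Fe²⁺] = 2.4 M.

2.4 M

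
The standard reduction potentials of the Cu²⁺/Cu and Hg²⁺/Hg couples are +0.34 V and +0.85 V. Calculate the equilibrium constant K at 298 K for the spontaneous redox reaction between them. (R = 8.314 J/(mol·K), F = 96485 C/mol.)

E°_cell = +0.85 − (+0.34) = 0.51 V, with n = 2 electrons transferred.
At equilibrium E = 0, so the Nernst equation gives ln K = nFE°/RT = (2)(96485)(0.51)/((8.314)(298)) = 39.72.
K = e^39.72 = 1.8 × 10^17.

1.8 × 10^17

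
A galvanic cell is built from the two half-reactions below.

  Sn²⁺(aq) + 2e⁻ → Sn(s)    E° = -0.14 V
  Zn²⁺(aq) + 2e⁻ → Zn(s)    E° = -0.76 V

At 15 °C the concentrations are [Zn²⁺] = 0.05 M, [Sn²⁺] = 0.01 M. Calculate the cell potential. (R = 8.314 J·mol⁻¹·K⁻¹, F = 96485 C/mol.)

The Sn²⁺/Sn couple has the higher reduction potential and acts as the cathode, so E°_cell = -0.14 − (-0.76) = 0.62 V.
Balancing electrons gives n = 2; the reaction quotient is Q = [Zn²⁺]/[Sn²⁺] = 5.00.
E = E° − (RT/nF) ln Q = 0.62 − (8.314×288)/(2×96485) × (1.609) = 0.620 − 0.020 = 0.600 V.

0.600 V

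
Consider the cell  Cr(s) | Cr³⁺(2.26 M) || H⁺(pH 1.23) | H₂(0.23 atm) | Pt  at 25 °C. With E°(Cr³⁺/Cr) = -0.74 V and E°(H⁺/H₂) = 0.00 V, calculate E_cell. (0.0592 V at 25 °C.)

The hydrogen couple is the cathode, so E°_cell = 0.74 V; n = 6.
[H⁺] = 10^(−1.23) = 0.059 M, and Q = [Cr³⁺]^2·P(H₂)^3 / [H⁺]^6 = 1.49 × 10^6.
E = E° − (0.0592/6) log Q = 0.74 − (0.0592/6)(6.173) = 0.679 V.

0.68 V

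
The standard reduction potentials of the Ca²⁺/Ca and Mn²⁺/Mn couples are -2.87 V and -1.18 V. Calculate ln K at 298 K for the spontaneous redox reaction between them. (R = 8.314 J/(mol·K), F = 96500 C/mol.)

ln K = 131.6

E°_cell = -1.18 − (-2.87) = 1.69 V, with n = 2 electrons transferred.
At equilibrium E = 0, so the Nernst equation gives ln K = nFE°/RT = (2)(96500)(1.69)/((8.314)(298)) = 131.65.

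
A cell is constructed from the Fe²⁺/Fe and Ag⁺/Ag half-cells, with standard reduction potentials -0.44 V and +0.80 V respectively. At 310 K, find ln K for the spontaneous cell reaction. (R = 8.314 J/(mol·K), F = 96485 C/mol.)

ln K = 92.8

E°_cell = +0.80 − (-0.44) = 1.24 V, with n = 2 electrons transferred.
At equilibrium E = 0, so the Nernst equation gives ln K = nFE°/RT = (2)(96485)(1.24)/((8.314)(310)) = 92.84.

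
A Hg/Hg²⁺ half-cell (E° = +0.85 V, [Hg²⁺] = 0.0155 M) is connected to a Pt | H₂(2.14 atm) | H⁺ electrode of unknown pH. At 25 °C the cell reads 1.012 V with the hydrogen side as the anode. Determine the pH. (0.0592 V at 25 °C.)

pH = 3.48

E°_cell = 0.85 V and n = 2.
log Q = n(E° − E)/0.0592 = 2×(0.85 − 1.012)/0.0592 = -5.473.
With Q = [H⁺]^2 / ([Hg²⁺]·P(H₂)), solving for [H⁺] gives log[H⁺] = -3.476, so pH = 3.48.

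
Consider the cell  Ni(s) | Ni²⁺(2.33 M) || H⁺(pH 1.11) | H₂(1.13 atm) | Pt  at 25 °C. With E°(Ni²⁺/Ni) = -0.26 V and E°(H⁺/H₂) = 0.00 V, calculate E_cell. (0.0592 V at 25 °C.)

The hydrogen couple is the cathode, so E°_cell = 0.26 V; n = 2.
[H⁺] = 10^(−1.11) = 0.078 M, and Q = [Ni²⁺]·P(H₂) / [H⁺]^2 = 437.
E = E° − (0.0592/2) log Q = 0.26 − (0.0592/2)(2.640) = 0.182 V.

0.18 V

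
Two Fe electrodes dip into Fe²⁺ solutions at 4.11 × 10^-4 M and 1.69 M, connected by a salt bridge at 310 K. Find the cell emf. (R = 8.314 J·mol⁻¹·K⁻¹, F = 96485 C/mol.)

0.11 V

Both half-cells are Fe²⁺/Fe, so E°_cell = 0. The concentrated side is the cathode; the cell reaction moves Fe²⁺ from high to low concentration with n = 2.
Q = [Fe²⁺]_dilute/[Fe²⁺]_conc = 4.11 × 10^-4/1.69 = 2.43 × 10^-4.
E = 0 − (RT/nF) ln Q = −((8.314×310)/(2×96485))(-8.322) = 0.1112 V.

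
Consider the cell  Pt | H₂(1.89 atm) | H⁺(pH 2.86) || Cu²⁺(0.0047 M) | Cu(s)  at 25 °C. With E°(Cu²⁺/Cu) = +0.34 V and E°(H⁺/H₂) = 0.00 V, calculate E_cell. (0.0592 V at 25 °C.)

The Cu²⁺/Cu couple is the cathode, so E°_cell = 0.34 V; n = 2.
[H⁺] = 10^(−2.86) = 0.0014 M, and Q = [H⁺]^2 / ([Cu²⁺]·P(H₂)) = 2.15 × 10^-4.
E = E° − (0.0592/2) log Q = 0.34 − (0.0592/2)(-3.669) = 0.449 V.

0.45 V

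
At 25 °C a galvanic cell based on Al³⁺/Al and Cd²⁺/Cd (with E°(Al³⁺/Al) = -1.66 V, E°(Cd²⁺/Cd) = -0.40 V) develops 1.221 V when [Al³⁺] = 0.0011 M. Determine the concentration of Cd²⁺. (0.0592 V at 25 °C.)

5.1 × 10^-4 M

From the Nernst equation, log Q = n(E° − E)/0.0592 = 6(1.26 − 1.221)/0.0592 = 3.953, so Q = 8970.
With Q = [Al³⁺]^2/[Cd²⁺]^3 and the known concentrations, [Cd²⁺]^3 in the denominator gives [Cd²⁺] = 5.1 × 10^-4 M.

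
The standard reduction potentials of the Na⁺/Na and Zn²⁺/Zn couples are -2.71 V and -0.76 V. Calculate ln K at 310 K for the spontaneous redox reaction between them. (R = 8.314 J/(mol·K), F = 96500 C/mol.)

ln K = 146.0

E°_cell = -0.76 − (-2.71) = 1.95 V, with n = 2 electrons transferred.
At equilibrium E = 0, so the Nernst equation gives ln K = nFE°/RT = (2)(96500)(1.95)/((8.314)(310)) = 146.02.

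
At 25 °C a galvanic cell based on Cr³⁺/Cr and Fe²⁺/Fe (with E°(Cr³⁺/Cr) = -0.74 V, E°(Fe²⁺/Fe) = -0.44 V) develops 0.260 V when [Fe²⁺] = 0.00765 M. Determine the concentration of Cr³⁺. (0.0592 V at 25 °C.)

0.071 M

From the Nernst equation, log Q = n(E° − E)/0.0592 = 6(0.30 − 0.260)/0.0592 = 4.054, so Q = 1.13 × 10^4.
With Q = [Cr³⁺]^2/[Fe²⁺]^3 and the known concentrations, [Cr³⁺]^2 in the numerator gives [Cr³⁺] = 0.071 M.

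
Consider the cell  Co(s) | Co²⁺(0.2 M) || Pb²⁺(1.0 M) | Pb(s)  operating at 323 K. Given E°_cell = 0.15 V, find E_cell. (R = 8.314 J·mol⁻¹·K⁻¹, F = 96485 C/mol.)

Balancing electrons gives n = 2; the reaction quotient is Q = [Co²⁺]/[Pb²⁺] = 0.200.
E = E° − (RT/nF) ln Q = 0.15 − (8.314×323)/(2×96485) × (-1.609) = 0.150 + 0.022 = 0.172 V.

0.172 V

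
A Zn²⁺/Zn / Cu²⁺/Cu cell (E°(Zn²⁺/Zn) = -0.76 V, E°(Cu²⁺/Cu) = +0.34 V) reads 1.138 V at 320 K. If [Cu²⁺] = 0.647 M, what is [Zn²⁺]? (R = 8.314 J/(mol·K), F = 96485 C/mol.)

From the Nernst equation, ln Q = nF(E° − E)/RT = 2×96485×(1.10 − 1.138)/(8.314×320) = -2.756, so Q = 0.0635.
With Q = [Zn²⁺]/[Cu²⁺] and the known concentrations, [Zn²⁺] in the numerator gives [Zn²⁺] = 0.041 M.

0.041 M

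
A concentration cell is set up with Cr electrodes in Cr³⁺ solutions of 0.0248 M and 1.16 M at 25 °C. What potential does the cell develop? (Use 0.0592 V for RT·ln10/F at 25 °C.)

0.033 V

Both half-cells are Cr³⁺/Cr, so E°_cell = 0. The concentrated side is the cathode; the cell reaction moves Cr³⁺ from high to low concentration with n = 3.
Q = [Cr³⁺]_dilute/[Cr³⁺]_conc = 0.0248/1.16 = 0.0214.
E = 0 − (0.0592/3) log Q = −(0.0592/3)(-1.670) = 0.0330 V.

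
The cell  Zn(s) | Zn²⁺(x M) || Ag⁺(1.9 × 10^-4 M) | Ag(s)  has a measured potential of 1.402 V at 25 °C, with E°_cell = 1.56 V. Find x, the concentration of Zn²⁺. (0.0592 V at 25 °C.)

0.0079 M

From the Nernst equation, log Q = n(E° − E)/0.0592 = 2(1.56 − 1.402)/0.0592 = 5.338, so Q = 2.18 × 10^5.
With Q = [Zn²⁺]/[Ag⁺]^2 and the known concentrations, [Zn²⁺] in the numerator gives [Zn²⁺] = 0.0079 M.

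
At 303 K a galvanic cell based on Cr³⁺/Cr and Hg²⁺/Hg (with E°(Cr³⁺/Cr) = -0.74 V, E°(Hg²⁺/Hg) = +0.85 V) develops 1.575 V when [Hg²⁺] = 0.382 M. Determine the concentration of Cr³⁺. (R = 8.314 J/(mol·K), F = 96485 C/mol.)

1.3 M

From the Nernst equation, ln Q = nF(E° − E)/RT = 6×96485×(1.59 − 1.575)/(8.314×303) = 3.447, so Q = 31.4.
With Q = [Cr³⁺]^2/[Hg²⁺]^3 and the known concentrations, [Cr³⁺]^2 in the numerator gives [Cr³⁺] = 1.3 M.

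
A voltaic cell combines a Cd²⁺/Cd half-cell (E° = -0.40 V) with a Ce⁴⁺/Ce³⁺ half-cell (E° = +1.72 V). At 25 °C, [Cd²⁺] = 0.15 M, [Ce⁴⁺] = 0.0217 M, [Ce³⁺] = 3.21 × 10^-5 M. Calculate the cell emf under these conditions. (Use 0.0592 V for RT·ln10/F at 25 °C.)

2.31 V

The Ce⁴⁺/Ce³⁺ couple has the higher reduction potential and acts as the cathode, so E°_cell = +1.72 − (-0.40) = 2.12 V.
Balancing electrons gives n = 2; the reaction quotient is Q = [Cd²⁺]·[Ce³⁺]^2/[Ce⁴⁺]^2 = 3.28 × 10^-7.
At 25 °C, E = E° − (0.0592/n) log Q = 2.12 − (0.0592/2)(-6.484) = 2.120 + 0.192 = 2.312 V.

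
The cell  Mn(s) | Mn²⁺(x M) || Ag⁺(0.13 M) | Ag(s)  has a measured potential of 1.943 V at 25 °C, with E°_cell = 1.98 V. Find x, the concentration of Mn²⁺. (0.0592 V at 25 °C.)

0.3 M

From the Nernst equation, log Q = n(E° − E)/0.0592 = 2(1.98 − 1.943)/0.0592 = 1.250, so Q = 17.8.
With Q = [Mn²⁺]/[Ag⁺]^2 and the known concentrations, [Mn²⁺] in the numerator gives [Mn²⁺] = 0.3 M.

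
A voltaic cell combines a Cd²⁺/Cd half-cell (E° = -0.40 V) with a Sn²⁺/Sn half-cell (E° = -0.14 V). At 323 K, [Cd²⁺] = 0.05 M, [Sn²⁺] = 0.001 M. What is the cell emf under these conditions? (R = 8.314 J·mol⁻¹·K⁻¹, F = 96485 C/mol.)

The Sn²⁺/Sn couple has the higher reduction potential and acts as the cathode, so E°_cell = -0.14 − (-0.40) = 0.26 V.
Balancing electrons gives n = 2; the reaction quotient is Q = [Cd²⁺]/[Sn²⁺] = 50.0.
E = E° − (RT/nF) ln Q = 0.26 − (8.314×323)/(2×96485) × (3.912) = 0.260 − 0.054 = 0.206 V.

0.206 V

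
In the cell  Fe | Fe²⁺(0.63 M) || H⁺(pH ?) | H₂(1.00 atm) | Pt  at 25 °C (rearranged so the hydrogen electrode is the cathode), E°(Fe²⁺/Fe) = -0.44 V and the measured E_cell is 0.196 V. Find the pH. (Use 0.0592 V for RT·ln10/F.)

pH = 4.22

E°_cell = 0.44 V and n = 2.
log Q = n(E° − E)/0.0592 = 2×(0.44 − 0.196)/0.0592 = 8.243.
With Q = [Fe²⁺]·P(H₂) / [H⁺]^2, solving for [H⁺] gives log[H⁺] = -4.222, so pH = 4.22.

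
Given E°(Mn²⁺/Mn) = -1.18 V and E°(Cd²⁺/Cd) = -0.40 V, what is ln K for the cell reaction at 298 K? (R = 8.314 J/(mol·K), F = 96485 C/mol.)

E°_cell = -0.40 − (-1.18) = 0.78 V, with n = 2 electrons transferred.
At equilibrium E = 0, so the Nernst equation gives ln K = nFE°/RT = (2)(96485)(0.78)/((8.314)(298)) = 60.75.

ln K = 60.8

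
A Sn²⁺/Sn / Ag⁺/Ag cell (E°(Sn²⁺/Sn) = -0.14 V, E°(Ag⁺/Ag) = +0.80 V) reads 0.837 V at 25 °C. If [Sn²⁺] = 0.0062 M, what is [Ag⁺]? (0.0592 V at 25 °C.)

0.0014 M

From the Nernst equation, log Q = n(E° − E)/0.0592 = 2(0.94 − 0.837)/0.0592 = 3.480, so Q = 3020.
With Q = [Sn²⁺]/[Ag⁺]^2 and the known concentrations, [Ag⁺]^2 in the denominator gives [Ag⁺] = 0.0014 M.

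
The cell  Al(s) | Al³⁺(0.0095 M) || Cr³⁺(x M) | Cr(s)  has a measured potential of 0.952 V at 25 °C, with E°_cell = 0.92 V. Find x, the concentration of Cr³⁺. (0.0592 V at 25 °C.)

From the Nernst equation, log Q = n(E° − E)/0.0592 = 3(0.92 − 0.952)/0.0592 = -1.622, so Q = 0.0239.
With Q = [Al³⁺]/[Cr³⁺] and the known concentrations, [Cr³⁺] in the denominator gives [Cr³⁺] = 0.4 M.

0.4 M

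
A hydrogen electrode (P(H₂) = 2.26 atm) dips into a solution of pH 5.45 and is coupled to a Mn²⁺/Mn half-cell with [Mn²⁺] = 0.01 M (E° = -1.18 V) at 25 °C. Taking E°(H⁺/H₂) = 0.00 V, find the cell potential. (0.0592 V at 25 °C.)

0.91 V

The hydrogen couple is the cathode, so E°_cell = 1.18 V; n = 2.
[H⁺] = 10^(−5.45) = 3.5 × 10^-6 M, and Q = [Mn²⁺]·P(H₂) / [H⁺]^2 = 1.8 × 10^9.
E = E° − (0.0592/2) log Q = 1.18 − (0.0592/2)(9.254) = 0.906 V.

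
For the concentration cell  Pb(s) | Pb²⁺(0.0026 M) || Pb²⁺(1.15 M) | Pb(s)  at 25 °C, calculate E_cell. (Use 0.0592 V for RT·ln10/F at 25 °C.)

0.078 V

Both half-cells are Pb²⁺/Pb, so E°_cell = 0. The concentrated side is the cathode; the cell reaction moves Pb²⁺ from high to low concentration with n = 2.
Q = [Pb²⁺]_dilute/[Pb²⁺]_conc = 0.0026/1.15 = 0.00226.
E = 0 − (0.0592/2) log Q = −(0.0592/2)(-2.646) = 0.0783 V.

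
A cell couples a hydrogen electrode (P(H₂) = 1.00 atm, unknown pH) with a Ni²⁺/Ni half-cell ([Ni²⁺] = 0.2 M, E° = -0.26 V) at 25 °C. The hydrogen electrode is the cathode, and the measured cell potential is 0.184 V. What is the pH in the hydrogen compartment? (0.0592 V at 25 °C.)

E°_cell = 0.26 V and n = 2.
log Q = n(E° − E)/0.0592 = 2×(0.26 − 0.184)/0.0592 = 2.568.
With Q = [Ni²⁺]·P(H₂) / [H⁺]^2, solving for [H⁺] gives log[H⁺] = -1.633, so pH = 1.63.

pH = 1.63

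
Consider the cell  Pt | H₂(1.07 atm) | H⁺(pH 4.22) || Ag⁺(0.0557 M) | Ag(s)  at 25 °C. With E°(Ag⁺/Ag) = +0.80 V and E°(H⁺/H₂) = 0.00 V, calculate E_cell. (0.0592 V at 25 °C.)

0.98 V

The Ag⁺/Ag couple is the cathode, so E°_cell = 0.80 V; n = 2.
[H⁺] = 10^(−4.22) = 6 × 10^-5 M, and Q = [H⁺]^2 / ([Ag⁺]^2·P(H₂)) = 1.09 × 10^-6.
E = E° − (0.0592/2) log Q = 0.80 − (0.0592/2)(-5.961) = 0.976 V.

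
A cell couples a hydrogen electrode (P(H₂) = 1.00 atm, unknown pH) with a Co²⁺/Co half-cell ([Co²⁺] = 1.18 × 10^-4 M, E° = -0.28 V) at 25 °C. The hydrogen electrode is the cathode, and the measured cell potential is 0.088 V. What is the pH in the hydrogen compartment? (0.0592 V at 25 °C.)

pH = 5.21

E°_cell = 0.28 V and n = 2.
log Q = n(E° − E)/0.0592 = 2×(0.28 − 0.088)/0.0592 = 6.486.
With Q = [Co²⁺]·P(H₂) / [H⁺]^2, solving for [H⁺] gives log[H⁺] = -5.207, so pH = 5.21.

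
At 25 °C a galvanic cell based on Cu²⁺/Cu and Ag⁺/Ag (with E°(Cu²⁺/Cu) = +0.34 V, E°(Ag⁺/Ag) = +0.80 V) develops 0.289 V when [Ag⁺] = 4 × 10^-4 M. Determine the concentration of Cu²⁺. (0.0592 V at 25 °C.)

From the Nernst equation, log Q = n(E° − E)/0.0592 = 2(0.46 − 0.289)/0.0592 = 5.777, so Q = 5.98 × 10^5.
With Q = [Cu²⁺]/[Ag⁺]^2 and the known concentrations, [Cu²⁺] in the numerator gives [Cu²⁺] = 0.096 M.

0.096 M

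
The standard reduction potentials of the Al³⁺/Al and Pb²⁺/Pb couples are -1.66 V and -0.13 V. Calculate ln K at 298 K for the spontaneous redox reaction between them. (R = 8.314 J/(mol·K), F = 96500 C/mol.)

E°_cell = -0.13 − (-1.66) = 1.53 V, with n = 6 electrons transferred.
At equilibrium E = 0, so the Nernst equation gives ln K = nFE°/RT = (6)(96500)(1.53)/((8.314)(298)) = 357.56.

ln K = 357.6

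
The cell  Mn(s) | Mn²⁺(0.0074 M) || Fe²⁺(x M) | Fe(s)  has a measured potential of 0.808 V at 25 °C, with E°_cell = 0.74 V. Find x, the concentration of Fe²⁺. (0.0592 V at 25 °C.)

1.5 M

From the Nernst equation, log Q = n(E° − E)/0.0592 = 2(0.74 − 0.808)/0.0592 = -2.297, so Q = 0.00504.
With Q = [Mn²⁺]/[Fe²⁺] and the known concentrations, [Fe²⁺] in the denominator gives [Fe²⁺] = 1.5 M.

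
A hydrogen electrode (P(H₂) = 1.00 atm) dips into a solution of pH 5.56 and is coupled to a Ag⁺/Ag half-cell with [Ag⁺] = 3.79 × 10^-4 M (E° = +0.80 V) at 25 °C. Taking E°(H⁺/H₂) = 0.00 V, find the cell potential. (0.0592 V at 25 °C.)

The Ag⁺/Ag couple is the cathode, so E°_cell = 0.80 V; n = 2.
[H⁺] = 10^(−5.56) = 2.8 × 10^-6 M, and Q = [H⁺]^2 / ([Ag⁺]^2·P(H₂)) = 5.28 × 10^-5.
E = E° − (0.0592/2) log Q = 0.80 − (0.0592/2)(-4.277) = 0.927 V.

0.93 V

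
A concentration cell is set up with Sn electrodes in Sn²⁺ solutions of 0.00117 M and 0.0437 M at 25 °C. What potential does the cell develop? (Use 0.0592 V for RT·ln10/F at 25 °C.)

Both half-cells are Sn²⁺/Sn, so E°_cell = 0. The concentrated side is the cathode; the cell reaction moves Sn²⁺ from high to low concentration with n = 2.
Q = [Sn²⁺]_dilute/[Sn²⁺]_conc = 0.00117/0.0437 = 0.0268.
E = 0 − (0.0592/2) log Q = −(0.0592/2)(-1.572) = 0.0465 V.

0.047 V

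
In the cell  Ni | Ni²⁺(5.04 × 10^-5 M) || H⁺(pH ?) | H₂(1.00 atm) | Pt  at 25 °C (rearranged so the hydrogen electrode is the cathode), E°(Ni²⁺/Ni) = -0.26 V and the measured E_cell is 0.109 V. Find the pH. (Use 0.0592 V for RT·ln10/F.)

pH = 4.70

E°_cell = 0.26 V and n = 2.
log Q = n(E° − E)/0.0592 = 2×(0.26 − 0.109)/0.0592 = 5.101.
With Q = [Ni²⁺]·P(H₂) / [H⁺]^2, solving for [H⁺] gives log[H⁺] = -4.699, so pH = 4.70.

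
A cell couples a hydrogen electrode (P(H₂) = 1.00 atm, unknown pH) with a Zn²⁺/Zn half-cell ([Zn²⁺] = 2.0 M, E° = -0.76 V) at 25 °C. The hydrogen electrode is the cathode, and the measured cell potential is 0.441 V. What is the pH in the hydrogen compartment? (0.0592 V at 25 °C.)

pH = 5.24

E°_cell = 0.76 V and n = 2.
log Q = n(E° − E)/0.0592 = 2×(0.76 − 0.441)/0.0592 = 10.777.
With Q = [Zn²⁺]·P(H₂) / [H⁺]^2, solving for [H⁺] gives log[H⁺] = -5.238, so pH = 5.24.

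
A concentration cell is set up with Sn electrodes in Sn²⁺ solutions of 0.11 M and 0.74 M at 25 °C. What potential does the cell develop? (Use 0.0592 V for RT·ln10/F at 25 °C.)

0.025 V

Both half-cells are Sn²⁺/Sn, so E°_cell = 0. The concentrated side is the cathode; the cell reaction moves Sn²⁺ from high to low concentration with n = 2.
Q = [Sn²⁺]_dilute/[Sn²⁺]_conc = 0.11/0.74 = 0.149.
E = 0 − (0.0592/2) log Q = −(0.0592/2)(-0.828) = 0.0245 V.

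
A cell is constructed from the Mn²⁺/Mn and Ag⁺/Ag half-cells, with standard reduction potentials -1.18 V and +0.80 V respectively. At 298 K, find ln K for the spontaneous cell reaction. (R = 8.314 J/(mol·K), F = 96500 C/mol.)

E°_cell = +0.80 − (-1.18) = 1.98 V, with n = 2 electrons transferred.
At equilibrium E = 0, so the Nernst equation gives ln K = nFE°/RT = (2)(96500)(1.98)/((8.314)(298)) = 154.24.

ln K = 154.2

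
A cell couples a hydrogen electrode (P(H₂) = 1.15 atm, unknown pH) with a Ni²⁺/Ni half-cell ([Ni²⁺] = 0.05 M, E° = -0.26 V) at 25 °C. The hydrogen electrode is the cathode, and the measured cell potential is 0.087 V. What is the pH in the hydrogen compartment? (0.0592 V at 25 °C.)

pH = 3.54

E°_cell = 0.26 V and n = 2.
log Q = n(E° − E)/0.0592 = 2×(0.26 − 0.087)/0.0592 = 5.845.
With Q = [Ni²⁺]·P(H₂) / [H⁺]^2, solving for [H⁺] gives log[H⁺] = -3.542, so pH = 3.54.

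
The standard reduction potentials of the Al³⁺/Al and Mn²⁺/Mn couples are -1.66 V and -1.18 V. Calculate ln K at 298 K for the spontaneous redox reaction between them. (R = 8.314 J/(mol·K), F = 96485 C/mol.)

ln K = 112.2

E°_cell = -1.18 − (-1.66) = 0.48 V, with n = 6 electrons transferred.
At equilibrium E = 0, so the Nernst equation gives ln K = nFE°/RT = (6)(96485)(0.48)/((8.314)(298)) = 112.16.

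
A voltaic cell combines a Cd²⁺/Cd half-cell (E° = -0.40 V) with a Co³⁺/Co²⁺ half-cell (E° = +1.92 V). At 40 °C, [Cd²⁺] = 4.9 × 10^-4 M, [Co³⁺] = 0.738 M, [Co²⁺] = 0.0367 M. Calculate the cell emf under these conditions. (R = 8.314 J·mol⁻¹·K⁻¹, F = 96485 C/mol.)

2.50 V

The Co³⁺/Co²⁺ couple has the higher reduction potential and acts as the cathode, so E°_cell = +1.92 − (-0.40) = 2.32 V.
Balancing electrons gives n = 2; the reaction quotient is Q = [Cd²⁺]·[Co²⁺]^2/[Co³⁺]^2 = 1.21 × 10^-6.
E = E° − (RT/nF) ln Q = 2.32 − (8.314×313)/(2×96485) × (-13.623) = 2.320 + 0.184 = 2.504 V.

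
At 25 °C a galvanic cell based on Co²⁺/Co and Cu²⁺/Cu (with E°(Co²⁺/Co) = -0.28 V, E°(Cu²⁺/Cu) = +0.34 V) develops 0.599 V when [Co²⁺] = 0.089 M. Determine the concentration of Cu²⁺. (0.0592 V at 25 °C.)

0.017 M

From the Nernst equation, log Q = n(E° − E)/0.0592 = 2(0.62 − 0.599)/0.0592 = 0.709, so Q = 5.12.
With Q = [Co²⁺]/[Cu²⁺] and the known concentrations, [Cu²⁺] in the denominator gives [Cu²⁺] = 0.017 M.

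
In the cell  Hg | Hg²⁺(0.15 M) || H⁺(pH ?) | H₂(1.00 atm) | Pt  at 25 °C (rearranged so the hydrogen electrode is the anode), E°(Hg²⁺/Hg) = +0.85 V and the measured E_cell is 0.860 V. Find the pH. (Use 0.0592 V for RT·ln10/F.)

pH = 0.58

E°_cell = 0.85 V and n = 2.
log Q = n(E° − E)/0.0592 = 2×(0.85 − 0.860)/0.0592 = -0.338.
With Q = [H⁺]^2 / ([Hg²⁺]·P(H₂)), solving for [H⁺] gives log[H⁺] = -0.581, so pH = 0.58.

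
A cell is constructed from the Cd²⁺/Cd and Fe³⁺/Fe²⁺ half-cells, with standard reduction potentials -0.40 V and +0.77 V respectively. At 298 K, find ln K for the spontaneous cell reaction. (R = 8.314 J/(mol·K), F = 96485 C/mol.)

ln K = 91.1

E°_cell = +0.77 − (-0.40) = 1.17 V, with n = 2 electrons transferred.
At equilibrium E = 0, so the Nernst equation gives ln K = nFE°/RT = (2)(96485)(1.17)/((8.314)(298)) = 91.13.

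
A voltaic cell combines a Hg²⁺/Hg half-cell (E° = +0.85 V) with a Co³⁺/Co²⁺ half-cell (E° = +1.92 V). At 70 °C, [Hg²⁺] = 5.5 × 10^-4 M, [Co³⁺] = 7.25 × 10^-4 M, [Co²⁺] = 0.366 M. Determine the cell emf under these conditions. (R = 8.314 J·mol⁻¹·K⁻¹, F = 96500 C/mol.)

0.997 V

The Co³⁺/Co²⁺ couple has the higher reduction potential and acts as the cathode, so E°_cell = +1.92 − (+0.85) = 1.07 V.
Balancing electrons gives n = 2; the reaction quotient is Q = [Hg²⁺]·[Co²⁺]^2/[Co³⁺]^2 = 140.
E = E° − (RT/nF) ln Q = 1.07 − (8.314×343)/(2×96500) × (4.943) = 1.070 − 0.073 = 0.997 V.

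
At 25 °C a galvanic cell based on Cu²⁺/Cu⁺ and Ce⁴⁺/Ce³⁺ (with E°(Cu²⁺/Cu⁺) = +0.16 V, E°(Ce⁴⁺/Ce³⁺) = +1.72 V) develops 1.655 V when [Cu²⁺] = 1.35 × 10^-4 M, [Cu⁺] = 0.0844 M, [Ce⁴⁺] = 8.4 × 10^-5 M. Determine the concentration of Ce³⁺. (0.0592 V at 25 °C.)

0.0013 M

From the Nernst equation, log Q = n(E° − E)/0.0592 = 1(1.56 − 1.655)/0.0592 = -1.605, so Q = 0.0248.
With Q = [Cu²⁺]·[Ce³⁺]/([Cu⁺]·[Ce⁴⁺]) and the known concentrations, [Ce³⁺] in the numerator gives [Ce³⁺] = 0.0013 M.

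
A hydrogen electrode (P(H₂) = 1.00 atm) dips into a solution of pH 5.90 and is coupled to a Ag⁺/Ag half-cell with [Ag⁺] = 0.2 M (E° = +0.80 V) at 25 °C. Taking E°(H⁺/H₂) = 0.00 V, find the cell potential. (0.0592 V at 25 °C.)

1.11 V

The Ag⁺/Ag couple is the cathode, so E°_cell = 0.80 V; n = 2.
[H⁺] = 10^(−5.90) = 1.3 × 10^-6 M, and Q = [H⁺]^2 / ([Ag⁺]^2·P(H₂)) = 3.96 × 10^-11.
E = E° − (0.0592/2) log Q = 0.80 − (0.0592/2)(-10.402) = 1.108 V.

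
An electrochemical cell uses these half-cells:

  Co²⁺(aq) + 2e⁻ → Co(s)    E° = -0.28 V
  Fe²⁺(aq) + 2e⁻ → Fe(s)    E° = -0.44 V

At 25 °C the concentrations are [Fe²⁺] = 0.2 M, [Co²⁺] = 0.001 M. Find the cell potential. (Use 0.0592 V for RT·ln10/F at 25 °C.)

0.092 V

The Co²⁺/Co couple has the higher reduction potential and acts as the cathode, so E°_cell = -0.28 − (-0.44) = 0.16 V.
Balancing electrons gives n = 2; the reaction quotient is Q = [Fe²⁺]/[Co²⁺] = 200.
At 25 °C, E = E° − (0.0592/n) log Q = 0.16 − (0.0592/2)(2.301) = 0.160 − 0.068 = 0.092 V.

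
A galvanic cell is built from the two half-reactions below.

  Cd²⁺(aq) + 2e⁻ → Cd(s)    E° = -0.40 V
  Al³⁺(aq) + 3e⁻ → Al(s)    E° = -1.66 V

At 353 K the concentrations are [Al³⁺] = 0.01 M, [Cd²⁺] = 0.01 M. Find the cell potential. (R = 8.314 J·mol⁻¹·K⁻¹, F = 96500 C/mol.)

1.24 V

The Cd²⁺/Cd couple has the higher reduction potential and acts as the cathode, so E°_cell = -0.40 − (-1.66) = 1.26 V.
Balancing electrons gives n = 6; the reaction quotient is Q = [Al³⁺]^2/[Cd²⁺]^3 = 100.
E = E° − (RT/nF) ln Q = 1.26 − (8.314×353)/(6×96500) × (4.605) = 1.260 − 0.023 = 1.237 V.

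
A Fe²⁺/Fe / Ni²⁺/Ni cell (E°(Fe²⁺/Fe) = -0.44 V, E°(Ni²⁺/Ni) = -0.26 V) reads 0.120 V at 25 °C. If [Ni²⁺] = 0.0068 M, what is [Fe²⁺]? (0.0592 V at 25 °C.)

0.72 M

From the Nernst equation, log Q = n(E° − E)/0.0592 = 2(0.18 − 0.120)/0.0592 = 2.027, so Q = 106.
With Q = [Fe²⁺]/[Ni²⁺] and the known concentrations, [Fe²⁺] in the numerator gives [Fe²⁺] = 0.72 M.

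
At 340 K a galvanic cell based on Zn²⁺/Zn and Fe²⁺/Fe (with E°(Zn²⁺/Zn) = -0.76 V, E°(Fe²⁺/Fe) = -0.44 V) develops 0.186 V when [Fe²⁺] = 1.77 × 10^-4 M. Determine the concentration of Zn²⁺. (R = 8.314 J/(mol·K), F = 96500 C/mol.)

From the Nernst equation, ln Q = nF(E° − E)/RT = 2×96500×(0.32 − 0.186)/(8.314×340) = 9.149, so Q = 9400.
With Q = [Zn²⁺]/[Fe²⁺] and the known concentrations, [Zn²⁺] in the numerator gives [Zn²⁺] = 1.7 M.

1.7 M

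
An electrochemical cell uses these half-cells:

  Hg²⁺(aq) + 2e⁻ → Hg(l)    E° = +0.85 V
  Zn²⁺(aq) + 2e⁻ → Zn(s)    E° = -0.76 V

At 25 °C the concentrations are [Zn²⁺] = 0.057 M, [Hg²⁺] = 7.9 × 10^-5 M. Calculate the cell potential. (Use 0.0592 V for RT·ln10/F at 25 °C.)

The Hg²⁺/Hg couple has the higher reduction potential and acts as the cathode, so E°_cell = +0.85 − (-0.76) = 1.61 V.
Balancing electrons gives n = 2; the reaction quotient is Q = [Zn²⁺]/[Hg²⁺] = 722.
At 25 °C, E = E° − (0.0592/n) log Q = 1.61 − (0.0592/2)(2.858) = 1.610 − 0.085 = 1.525 V.

1.53 V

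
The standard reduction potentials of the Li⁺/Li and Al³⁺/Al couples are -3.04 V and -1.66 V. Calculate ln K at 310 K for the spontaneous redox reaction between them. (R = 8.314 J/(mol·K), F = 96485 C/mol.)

ln K = 155.0

E°_cell = -1.66 − (-3.04) = 1.38 V, with n = 3 electrons transferred.
At equilibrium E = 0, so the Nernst equation gives ln K = nFE°/RT = (3)(96485)(1.38)/((8.314)(310)) = 154.98.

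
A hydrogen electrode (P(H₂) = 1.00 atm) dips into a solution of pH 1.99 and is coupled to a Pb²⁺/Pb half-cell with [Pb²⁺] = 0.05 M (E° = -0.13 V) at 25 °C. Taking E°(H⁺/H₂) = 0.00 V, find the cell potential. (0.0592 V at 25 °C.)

0.051 V

The hydrogen couple is the cathode, so E°_cell = 0.13 V; n = 2.
[H⁺] = 10^(−1.99) = 0.010 M, and Q = [Pb²⁺]·P(H₂) / [H⁺]^2 = 477.
E = E° − (0.0592/2) log Q = 0.13 − (0.0592/2)(2.679) = 0.051 V.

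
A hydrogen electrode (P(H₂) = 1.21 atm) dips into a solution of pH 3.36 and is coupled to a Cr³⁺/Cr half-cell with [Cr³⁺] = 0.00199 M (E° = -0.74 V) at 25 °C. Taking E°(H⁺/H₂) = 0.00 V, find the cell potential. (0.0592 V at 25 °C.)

0.59 V

The hydrogen couple is the cathode, so E°_cell = 0.74 V; n = 6.
[H⁺] = 10^(−3.36) = 4.4 × 10^-4 M, and Q = [Cr³⁺]^2·P(H₂)^3 / [H⁺]^6 = 1.01 × 10^15.
E = E° − (0.0592/6) log Q = 0.74 − (0.0592/6)(15.006) = 0.592 V.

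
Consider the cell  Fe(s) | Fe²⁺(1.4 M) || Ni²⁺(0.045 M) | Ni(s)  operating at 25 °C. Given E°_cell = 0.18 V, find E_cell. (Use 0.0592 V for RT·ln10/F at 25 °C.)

Balancing electrons gives n = 2; the reaction quotient is Q = [Fe²⁺]/[Ni²⁺] = 31.1.
At 25 °C, E = E° − (0.0592/n) log Q = 0.18 − (0.0592/2)(1.493) = 0.180 − 0.044 = 0.136 V.

0.136 V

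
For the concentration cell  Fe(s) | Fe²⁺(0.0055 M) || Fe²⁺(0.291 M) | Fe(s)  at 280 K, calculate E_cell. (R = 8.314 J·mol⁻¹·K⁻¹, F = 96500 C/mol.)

0.048 V

Both half-cells are Fe²⁺/Fe, so E°_cell = 0. The concentrated side is the cathode; the cell reaction moves Fe²⁺ from high to low concentration with n = 2.
Q = [Fe²⁺]_dilute/[Fe²⁺]_conc = 0.0055/0.291 = 0.0189.
E = 0 − (RT/nF) ln Q = −((8.314×280)/(2×96500))(-3.969) = 0.0479 V.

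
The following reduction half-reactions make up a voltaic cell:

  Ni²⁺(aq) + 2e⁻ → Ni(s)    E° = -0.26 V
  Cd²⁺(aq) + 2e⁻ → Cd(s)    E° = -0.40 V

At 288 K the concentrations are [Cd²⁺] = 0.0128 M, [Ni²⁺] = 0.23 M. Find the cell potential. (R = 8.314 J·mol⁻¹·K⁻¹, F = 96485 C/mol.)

0.176 V

The Ni²⁺/Ni couple has the higher reduction potential and acts as the cathode, so E°_cell = -0.26 − (-0.40) = 0.14 V.
Balancing electrons gives n = 2; the reaction quotient is Q = [Cd²⁺]/[Ni²⁺] = 0.0557.
E = E° − (RT/nF) ln Q = 0.14 − (8.314×288)/(2×96485) × (-2.889) = 0.140 + 0.036 = 0.176 V.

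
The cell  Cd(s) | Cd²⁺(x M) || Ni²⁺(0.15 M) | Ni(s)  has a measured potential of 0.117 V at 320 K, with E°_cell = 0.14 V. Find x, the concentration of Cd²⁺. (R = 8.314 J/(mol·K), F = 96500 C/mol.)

From the Nernst equation, ln Q = nF(E° − E)/RT = 2×96500×(0.14 − 0.117)/(8.314×320) = 1.668, so Q = 5.30.
With Q = [Cd²⁺]/[Ni²⁺] and the known concentrations, [Cd²⁺] in the numerator gives [Cd²⁺] = 0.8 M.

0.8 M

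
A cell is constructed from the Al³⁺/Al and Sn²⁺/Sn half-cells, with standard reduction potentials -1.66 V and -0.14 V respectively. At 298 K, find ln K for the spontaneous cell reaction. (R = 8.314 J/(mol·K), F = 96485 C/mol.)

E°_cell = -0.14 − (-1.66) = 1.52 V, with n = 6 electrons transferred.
At equilibrium E = 0, so the Nernst equation gives ln K = nFE°/RT = (6)(96485)(1.52)/((8.314)(298)) = 355.16.

ln K = 355.2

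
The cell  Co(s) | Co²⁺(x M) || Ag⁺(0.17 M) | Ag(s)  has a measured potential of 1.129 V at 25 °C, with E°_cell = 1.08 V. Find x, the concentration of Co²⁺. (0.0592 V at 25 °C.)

From the Nernst equation, log Q = n(E° − E)/0.0592 = 2(1.08 − 1.129)/0.0592 = -1.655, so Q = 0.0221.
With Q = [Co²⁺]/[Ag⁺]^2 and the known concentrations, [Co²⁺] in the numerator gives [Co²⁺] = 6.4 × 10^-4 M.

6.4 × 10^-4 M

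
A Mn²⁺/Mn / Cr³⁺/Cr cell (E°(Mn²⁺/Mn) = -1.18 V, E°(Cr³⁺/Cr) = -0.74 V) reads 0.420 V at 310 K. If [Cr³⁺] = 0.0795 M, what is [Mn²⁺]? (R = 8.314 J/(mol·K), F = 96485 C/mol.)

0.83 M

From the Nernst equation, ln Q = nF(E° − E)/RT = 6×96485×(0.44 − 0.420)/(8.314×310) = 4.492, so Q = 89.3.
With Q = [Mn²⁺]^3/[Cr³⁺]^2 and the known concentrations, [Mn²⁺]^3 in the numerator gives [Mn²⁺] = 0.83 M.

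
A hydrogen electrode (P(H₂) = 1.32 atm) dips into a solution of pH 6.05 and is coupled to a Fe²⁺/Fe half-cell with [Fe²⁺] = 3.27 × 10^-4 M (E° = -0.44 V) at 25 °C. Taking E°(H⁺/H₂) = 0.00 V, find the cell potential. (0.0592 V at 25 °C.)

0.18 V

The hydrogen couple is the cathode, so E°_cell = 0.44 V; n = 2.
[H⁺] = 10^(−6.05) = 8.9 × 10^-7 M, and Q = [Fe²⁺]·P(H₂) / [H⁺]^2 = 5.43 × 10^8.
E = E° − (0.0592/2) log Q = 0.44 − (0.0592/2)(8.735) = 0.181 V.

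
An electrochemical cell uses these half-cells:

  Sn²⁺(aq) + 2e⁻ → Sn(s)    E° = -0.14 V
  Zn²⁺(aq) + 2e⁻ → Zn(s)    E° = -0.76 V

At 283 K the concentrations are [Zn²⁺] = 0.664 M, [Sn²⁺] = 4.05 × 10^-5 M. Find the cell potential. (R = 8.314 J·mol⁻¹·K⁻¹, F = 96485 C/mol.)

0.502 V

The Sn²⁺/Sn couple has the higher reduction potential and acts as the cathode, so E°_cell = -0.14 − (-0.76) = 0.62 V.
Balancing electrons gives n = 2; the reaction quotient is Q = [Zn²⁺]/[Sn²⁺] = 1.64 × 10^4.
E = E° − (RT/nF) ln Q = 0.62 − (8.314×283)/(2×96485) × (9.705) = 0.620 − 0.118 = 0.502 V.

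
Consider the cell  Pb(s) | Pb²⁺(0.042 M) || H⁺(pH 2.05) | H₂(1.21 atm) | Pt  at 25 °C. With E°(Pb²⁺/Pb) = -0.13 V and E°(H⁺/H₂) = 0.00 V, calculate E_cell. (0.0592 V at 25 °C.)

0.047 V

The hydrogen couple is the cathode, so E°_cell = 0.13 V; n = 2.
[H⁺] = 10^(−2.05) = 0.0089 M, and Q = [Pb²⁺]·P(H₂) / [H⁺]^2 = 640.
E = E° − (0.0592/2) log Q = 0.13 − (0.0592/2)(2.806) = 0.047 V.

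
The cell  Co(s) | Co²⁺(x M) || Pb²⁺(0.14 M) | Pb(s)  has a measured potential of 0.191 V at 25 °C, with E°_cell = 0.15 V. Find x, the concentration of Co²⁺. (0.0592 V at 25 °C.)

0.0058 M

From the Nernst equation, log Q = n(E° − E)/0.0592 = 2(0.15 − 0.191)/0.0592 = -1.385, so Q = 0.0412.
With Q = [Co²⁺]/[Pb²⁺] and the known concentrations, [Co²⁺] in the numerator gives [Co²⁺] = 0.0058 M.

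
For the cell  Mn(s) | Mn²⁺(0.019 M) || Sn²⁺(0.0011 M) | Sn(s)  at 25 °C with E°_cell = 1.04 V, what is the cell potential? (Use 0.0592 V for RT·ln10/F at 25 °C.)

Balancing electrons gives n = 2; the reaction quotient is Q = [Mn²⁺]/[Sn²⁺] = 17.3.
At 25 °C, E = E° − (0.0592/n) log Q = 1.04 − (0.0592/2)(1.237) = 1.040 − 0.037 = 1.003 V.

1.00 V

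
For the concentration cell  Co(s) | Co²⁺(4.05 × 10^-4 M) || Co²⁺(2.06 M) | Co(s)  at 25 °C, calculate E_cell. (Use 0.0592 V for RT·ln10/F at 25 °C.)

0.11 V

Both half-cells are Co²⁺/Co, so E°_cell = 0. The concentrated side is the cathode; the cell reaction moves Co²⁺ from high to low concentration with n = 2.
Q = [Co²⁺]_dilute/[Co²⁺]_conc = 4.05 × 10^-4/2.06 = 1.97 × 10^-4.
E = 0 − (0.0592/2) log Q = −(0.0592/2)(-3.706) = 0.1097 V.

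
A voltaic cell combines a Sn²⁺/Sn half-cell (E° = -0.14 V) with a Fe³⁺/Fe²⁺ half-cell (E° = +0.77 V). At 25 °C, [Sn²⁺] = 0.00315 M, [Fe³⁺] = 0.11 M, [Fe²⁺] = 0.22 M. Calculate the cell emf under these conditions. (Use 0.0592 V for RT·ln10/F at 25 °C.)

0.966 V

The Fe³⁺/Fe²⁺ couple has the higher reduction potential and acts as the cathode, so E°_cell = +0.77 − (-0.14) = 0.91 V.
Balancing electrons gives n = 2; the reaction quotient is Q = [Sn²⁺]·[Fe²⁺]^2/[Fe³⁺]^2 = 0.0126.
At 25 °C, E = E° − (0.0592/n) log Q = 0.91 − (0.0592/2)(-1.900) = 0.910 + 0.056 = 0.966 V.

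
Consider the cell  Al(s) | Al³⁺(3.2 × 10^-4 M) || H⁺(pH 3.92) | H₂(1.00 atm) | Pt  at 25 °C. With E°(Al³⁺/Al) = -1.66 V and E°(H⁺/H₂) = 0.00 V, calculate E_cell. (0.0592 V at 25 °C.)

1.50 V

The hydrogen couple is the cathode, so E°_cell = 1.66 V; n = 6.
[H⁺] = 10^(−3.92) = 1.2 × 10^-4 M, and Q = [Al³⁺]^2·P(H₂)^3 / [H⁺]^6 = 3.39 × 10^16.
E = E° − (0.0592/6) log Q = 1.66 − (0.0592/6)(16.530) = 1.497 V.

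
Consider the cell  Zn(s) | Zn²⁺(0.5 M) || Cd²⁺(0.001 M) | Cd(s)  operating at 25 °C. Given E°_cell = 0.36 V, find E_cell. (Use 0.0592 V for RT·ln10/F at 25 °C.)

Balancing electrons gives n = 2; the reaction quotient is Q = [Zn²⁺]/[Cd²⁺] = 500.
At 25 °C, E = E° − (0.0592/n) log Q = 0.36 − (0.0592/2)(2.699) = 0.360 − 0.080 = 0.280 V.

0.280 V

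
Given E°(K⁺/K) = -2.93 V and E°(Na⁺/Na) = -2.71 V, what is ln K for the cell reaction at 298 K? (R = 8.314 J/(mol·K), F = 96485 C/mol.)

ln K = 8.6

E°_cell = -2.71 − (-2.93) = 0.22 V, with n = 1 electron transferred.
At equilibrium E = 0, so the Nernst equation gives ln K = nFE°/RT = (1)(96485)(0.22)/((8.314)(298)) = 8.57.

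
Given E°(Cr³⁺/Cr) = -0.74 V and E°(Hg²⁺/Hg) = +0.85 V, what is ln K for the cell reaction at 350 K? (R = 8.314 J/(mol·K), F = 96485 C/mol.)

E°_cell = +0.85 − (-0.74) = 1.59 V, with n = 6 electrons transferred.
At equilibrium E = 0, so the Nernst equation gives ln K = nFE°/RT = (6)(96485)(1.59)/((8.314)(350)) = 316.32.

ln K = 316.3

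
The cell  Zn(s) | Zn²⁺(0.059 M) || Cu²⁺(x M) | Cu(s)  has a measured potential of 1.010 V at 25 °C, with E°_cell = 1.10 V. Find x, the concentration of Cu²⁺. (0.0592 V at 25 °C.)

From the Nernst equation, log Q = n(E° − E)/0.0592 = 2(1.10 − 1.010)/0.0592 = 3.041, so Q = 1100.
With Q = [Zn²⁺]/[Cu²⁺] and the known concentrations, [Cu²⁺] in the denominator gives [Cu²⁺] = 5.4 × 10^-5 M.

5.4 × 10^-5 M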